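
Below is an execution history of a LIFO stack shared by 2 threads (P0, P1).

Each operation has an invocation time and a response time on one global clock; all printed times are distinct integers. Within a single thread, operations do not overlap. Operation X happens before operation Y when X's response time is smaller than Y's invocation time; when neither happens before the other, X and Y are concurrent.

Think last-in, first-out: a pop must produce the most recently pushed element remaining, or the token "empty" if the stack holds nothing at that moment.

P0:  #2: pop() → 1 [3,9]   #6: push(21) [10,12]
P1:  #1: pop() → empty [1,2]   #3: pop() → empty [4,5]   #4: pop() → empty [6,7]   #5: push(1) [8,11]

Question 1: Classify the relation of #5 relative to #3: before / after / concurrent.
Answer: after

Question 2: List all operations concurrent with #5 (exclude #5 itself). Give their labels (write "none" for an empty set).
Answer: #2, #6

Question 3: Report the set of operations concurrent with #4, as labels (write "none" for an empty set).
Answer: #2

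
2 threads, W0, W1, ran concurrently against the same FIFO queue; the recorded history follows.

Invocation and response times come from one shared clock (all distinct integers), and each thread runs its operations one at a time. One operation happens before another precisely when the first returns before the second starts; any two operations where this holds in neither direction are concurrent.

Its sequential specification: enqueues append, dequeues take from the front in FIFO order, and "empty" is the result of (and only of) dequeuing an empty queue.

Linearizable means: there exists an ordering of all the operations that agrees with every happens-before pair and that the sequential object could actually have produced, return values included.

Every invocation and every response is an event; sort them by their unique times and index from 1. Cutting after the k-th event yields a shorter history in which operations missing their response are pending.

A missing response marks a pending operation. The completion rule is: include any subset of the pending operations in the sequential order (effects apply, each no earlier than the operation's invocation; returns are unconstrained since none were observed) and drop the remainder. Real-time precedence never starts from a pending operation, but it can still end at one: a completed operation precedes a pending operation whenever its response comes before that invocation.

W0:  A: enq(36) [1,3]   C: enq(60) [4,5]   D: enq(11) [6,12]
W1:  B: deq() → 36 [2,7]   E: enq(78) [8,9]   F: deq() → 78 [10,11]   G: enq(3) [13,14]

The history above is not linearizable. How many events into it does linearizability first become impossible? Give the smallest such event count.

events 1..10 are linearizable, e.g. via A, B, C, D, E:
1. A enq(36), leaving queue <36>
2. B deq() → 36, leaving queue <>
3. C enq(60), leaving queue <60>
4. D enq(11) (pending, included), leaving queue <60,11>
5. E enq(78), leaving queue <60,11,78>
at event 11 (F's time-11 response) nothing linearizes any more
including or dropping the 1 pending operation (D) in any combination fails
for example A, B, C, E, F (pending dropped) fails at step 5: F deq() → 78 is not legal there
for example A, C, B, E, F (pending dropped) fails at step 5: F deq() → 78 is not legal there

11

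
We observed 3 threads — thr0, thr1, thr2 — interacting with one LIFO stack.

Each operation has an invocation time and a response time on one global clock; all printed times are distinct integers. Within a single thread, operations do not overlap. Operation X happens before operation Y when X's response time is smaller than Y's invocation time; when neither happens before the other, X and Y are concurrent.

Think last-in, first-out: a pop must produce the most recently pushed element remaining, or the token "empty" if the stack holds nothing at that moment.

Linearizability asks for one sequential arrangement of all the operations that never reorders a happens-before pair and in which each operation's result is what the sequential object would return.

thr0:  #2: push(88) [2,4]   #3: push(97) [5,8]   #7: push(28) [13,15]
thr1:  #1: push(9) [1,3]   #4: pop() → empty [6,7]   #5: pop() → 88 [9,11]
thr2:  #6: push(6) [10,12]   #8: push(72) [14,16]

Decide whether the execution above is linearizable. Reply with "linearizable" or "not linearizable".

prefix check: 1..6 passes, 1..7 fails once #4's time-7 response joins
checked exhaustively: 2 real-time-consistent orders of 3 completed operations, zero legal LIFO stack replays
no escape via the 1 pending operation (#3): every completion choice fails
take #1, #2, #4 (pending dropped): step 3 already fails, because #4 pop() → empty cannot occur there
take #2, #1, #4 (pending dropped): step 3 already fails, because #4 pop() → empty cannot occur there

not linearizable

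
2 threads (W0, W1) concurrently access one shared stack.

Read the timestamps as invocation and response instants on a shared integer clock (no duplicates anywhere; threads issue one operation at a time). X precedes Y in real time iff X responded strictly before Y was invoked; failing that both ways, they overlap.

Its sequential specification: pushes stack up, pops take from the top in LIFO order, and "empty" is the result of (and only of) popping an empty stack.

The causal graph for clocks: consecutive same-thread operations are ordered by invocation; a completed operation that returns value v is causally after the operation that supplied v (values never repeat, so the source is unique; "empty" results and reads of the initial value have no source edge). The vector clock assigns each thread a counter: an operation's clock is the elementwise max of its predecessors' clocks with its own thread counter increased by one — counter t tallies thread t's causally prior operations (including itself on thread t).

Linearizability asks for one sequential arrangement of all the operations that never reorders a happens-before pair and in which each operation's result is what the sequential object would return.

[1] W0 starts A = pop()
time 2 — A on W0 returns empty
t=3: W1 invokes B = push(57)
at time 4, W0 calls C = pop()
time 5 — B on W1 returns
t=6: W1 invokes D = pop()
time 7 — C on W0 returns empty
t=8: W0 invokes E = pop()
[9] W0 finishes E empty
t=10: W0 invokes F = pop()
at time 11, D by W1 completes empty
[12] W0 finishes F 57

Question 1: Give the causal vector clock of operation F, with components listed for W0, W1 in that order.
(4, 1)

invoked at 3, B has no predecessors; its own W1 bump gives (0, 1)
invoked at 1, A has no predecessors; its own W0 bump gives (1, 0)
VC(D, invoked at 6): max of VC(B)=(0, 1), then +1 on thread W1 → (0, 2)
VC(C, invoked at 4): max of VC(A)=(1, 0), then +1 on thread W0 → (2, 0)
VC(E, invoked at 8): max of VC(C)=(2, 0), then +1 on thread W0 → (3, 0)
VC(F, invoked at 10): max of VC(B)=(0, 1), VC(E)=(3, 0), then +1 on thread W0 → (4, 1)
target: VC(F) = (4, 1)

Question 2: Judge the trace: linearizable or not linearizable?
not linearizable

the violation lands at event 11, D's response at time 11: events 1..10 linearize, events 1..11 do not
every one of the 5 real-time-consistent orders over 5 completed stack ops fails the sequential spec
completion choices over the 1 pending operation (F) were checked; none helps
for example A, B, C, D, E (pending dropped) fails at step 3: C pop() → empty is not legal there
for example A, B, C, E, D (pending dropped) fails at step 3: C pop() → empty is not legal there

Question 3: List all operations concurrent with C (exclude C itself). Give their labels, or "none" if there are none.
B, D

overlap test against C [4,7]: concurrent iff the interval meets 4..7
A [1,2]: before
B [3,5]: concurrent
D [6,11]: concurrent
E [8,9]: after
F [10,12]: after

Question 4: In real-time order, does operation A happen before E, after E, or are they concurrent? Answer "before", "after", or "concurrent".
before

A spans [1,2], E spans [8,9]
resp(A)=2 < inv(E)=8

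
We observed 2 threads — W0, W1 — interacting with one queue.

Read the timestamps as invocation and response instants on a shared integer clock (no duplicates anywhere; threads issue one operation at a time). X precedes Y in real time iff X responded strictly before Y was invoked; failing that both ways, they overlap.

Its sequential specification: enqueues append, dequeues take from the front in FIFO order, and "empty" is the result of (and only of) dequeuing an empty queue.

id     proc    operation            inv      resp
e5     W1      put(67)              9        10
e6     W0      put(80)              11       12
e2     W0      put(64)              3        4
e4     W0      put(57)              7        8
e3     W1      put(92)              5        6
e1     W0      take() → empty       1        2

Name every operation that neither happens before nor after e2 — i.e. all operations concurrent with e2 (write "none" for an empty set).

none

concurrent with e2 ([3,4]): every op whose interval crosses 3..4
e1 [1,2]: before
e3 [5,6]: after
e4 [7,8]: after
e5 [9,10]: after
e6 [11,12]: after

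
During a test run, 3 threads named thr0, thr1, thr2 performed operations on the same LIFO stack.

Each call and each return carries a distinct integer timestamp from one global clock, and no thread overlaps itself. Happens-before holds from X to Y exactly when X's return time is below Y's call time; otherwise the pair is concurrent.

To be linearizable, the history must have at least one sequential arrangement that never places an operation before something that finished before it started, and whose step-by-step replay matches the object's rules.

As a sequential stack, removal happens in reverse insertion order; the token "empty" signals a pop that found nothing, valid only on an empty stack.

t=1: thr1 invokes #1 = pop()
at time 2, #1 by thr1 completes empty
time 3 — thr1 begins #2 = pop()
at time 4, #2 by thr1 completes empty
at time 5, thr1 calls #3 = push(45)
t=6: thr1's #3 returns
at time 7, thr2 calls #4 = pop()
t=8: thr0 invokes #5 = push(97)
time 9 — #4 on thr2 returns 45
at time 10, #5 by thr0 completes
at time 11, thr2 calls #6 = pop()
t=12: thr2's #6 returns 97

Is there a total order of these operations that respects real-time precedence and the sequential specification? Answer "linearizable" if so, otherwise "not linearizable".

a witness: #1, #2, #3, #4, #5, #6
1. #1 pop() → empty, leaving stack <>
2. #2 pop() → empty, leaving stack <>
3. #3 push(45), leaving stack <45>
4. #4 pop() → 45, leaving stack <>
5. #5 push(97), leaving stack <97>
6. #6 pop() → 97, leaving stack <>

linearizable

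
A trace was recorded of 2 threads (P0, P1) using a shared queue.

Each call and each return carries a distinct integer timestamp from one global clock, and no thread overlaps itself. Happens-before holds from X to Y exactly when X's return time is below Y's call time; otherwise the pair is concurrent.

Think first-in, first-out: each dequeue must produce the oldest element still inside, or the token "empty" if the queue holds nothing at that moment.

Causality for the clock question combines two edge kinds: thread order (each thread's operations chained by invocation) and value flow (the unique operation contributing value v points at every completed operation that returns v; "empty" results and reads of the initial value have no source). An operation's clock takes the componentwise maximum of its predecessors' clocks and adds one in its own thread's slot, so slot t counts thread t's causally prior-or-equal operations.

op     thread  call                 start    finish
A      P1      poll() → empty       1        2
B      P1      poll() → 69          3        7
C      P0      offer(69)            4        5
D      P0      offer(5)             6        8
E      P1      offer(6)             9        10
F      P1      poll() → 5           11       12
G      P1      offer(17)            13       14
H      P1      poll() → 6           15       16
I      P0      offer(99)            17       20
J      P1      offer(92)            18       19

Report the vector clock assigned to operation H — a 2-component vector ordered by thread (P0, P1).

VC(A, invoked at 1): no causal predecessors; +1 on P1 → (0, 1)
VC(C, invoked at 4): no causal predecessors; +1 on P0 → (1, 0)
from VC(C)=(1, 0), D (invoked 6) maxes components and bumps P0 → (2, 0)
from VC(A)=(0, 1), VC(C)=(1, 0), B (invoked 3) maxes components and bumps P1 → (1, 2)
from VC(D)=(2, 0), I (invoked 17) maxes components and bumps P0 → (3, 0)
from VC(B)=(1, 2), E (invoked 9) maxes components and bumps P1 → (1, 3)
from VC(D)=(2, 0), VC(E)=(1, 3), F (invoked 11) maxes components and bumps P1 → (2, 4)
from VC(F)=(2, 4), G (invoked 13) maxes components and bumps P1 → (2, 5)
from VC(E)=(1, 3), VC(G)=(2, 5), H (invoked 15) maxes components and bumps P1 → (2, 6)
from VC(H)=(2, 6), J (invoked 18) maxes components and bumps P1 → (2, 7)
target: VC(H) = (2, 6)

(2, 6)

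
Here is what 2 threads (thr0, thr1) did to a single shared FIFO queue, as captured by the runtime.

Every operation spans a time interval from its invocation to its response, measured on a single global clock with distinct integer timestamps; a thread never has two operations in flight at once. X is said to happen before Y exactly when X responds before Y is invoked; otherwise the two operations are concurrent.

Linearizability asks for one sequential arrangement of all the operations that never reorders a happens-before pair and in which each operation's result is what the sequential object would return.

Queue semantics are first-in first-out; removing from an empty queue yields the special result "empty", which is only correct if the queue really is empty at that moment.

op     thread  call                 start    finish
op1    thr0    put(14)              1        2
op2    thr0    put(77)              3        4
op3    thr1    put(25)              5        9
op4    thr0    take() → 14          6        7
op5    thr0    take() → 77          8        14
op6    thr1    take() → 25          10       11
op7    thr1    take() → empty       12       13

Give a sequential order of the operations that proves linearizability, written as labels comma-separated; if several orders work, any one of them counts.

op1, op2, op3, op4, op5, op6, op7

after step 1 (op1 put(14)): queue <14>
after step 2 (op2 put(77)): queue <14,77>
after step 3 (op3 put(25)): queue <14,77,25>
after step 4 (op4 take() → 14): queue <77,25>
after step 5 (op5 take() → 77): queue <25>
after step 6 (op6 take() → 25): queue <>
after step 7 (op7 take() → empty): queue <>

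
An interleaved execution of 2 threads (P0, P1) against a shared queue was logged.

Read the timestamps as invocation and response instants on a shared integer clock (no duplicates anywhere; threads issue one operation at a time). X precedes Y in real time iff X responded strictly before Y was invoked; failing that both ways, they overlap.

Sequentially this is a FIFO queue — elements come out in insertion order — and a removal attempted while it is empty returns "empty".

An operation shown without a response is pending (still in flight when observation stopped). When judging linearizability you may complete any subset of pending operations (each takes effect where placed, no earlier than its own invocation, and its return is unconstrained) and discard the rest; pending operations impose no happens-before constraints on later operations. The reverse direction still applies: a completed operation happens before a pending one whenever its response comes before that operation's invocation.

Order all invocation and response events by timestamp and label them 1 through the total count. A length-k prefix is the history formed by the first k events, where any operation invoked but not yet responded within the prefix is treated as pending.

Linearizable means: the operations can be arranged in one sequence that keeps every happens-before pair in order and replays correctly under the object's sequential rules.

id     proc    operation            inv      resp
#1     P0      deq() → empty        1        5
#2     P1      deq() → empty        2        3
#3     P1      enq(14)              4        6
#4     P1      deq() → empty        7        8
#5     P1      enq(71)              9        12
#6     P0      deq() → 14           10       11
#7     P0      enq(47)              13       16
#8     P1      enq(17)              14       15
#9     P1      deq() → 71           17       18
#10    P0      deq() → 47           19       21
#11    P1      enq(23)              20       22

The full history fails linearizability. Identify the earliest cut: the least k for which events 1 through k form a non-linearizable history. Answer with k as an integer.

8

one valid order for events 1..7 is #1, #2, #3:
step 1: #1 deq() → empty — queue <>
step 2: #2 deq() → empty — queue <>
step 3: #3 enq(14) — queue <14>
with event 8 included (#4 responding at time 8), all real-time-consistent orders fail
e.g. #1, #2, #3, #4: illegal at step 4, since #4 deq() → empty cannot apply there
e.g. #2, #1, #3, #4: illegal at step 4, since #4 deq() → empty cannot apply there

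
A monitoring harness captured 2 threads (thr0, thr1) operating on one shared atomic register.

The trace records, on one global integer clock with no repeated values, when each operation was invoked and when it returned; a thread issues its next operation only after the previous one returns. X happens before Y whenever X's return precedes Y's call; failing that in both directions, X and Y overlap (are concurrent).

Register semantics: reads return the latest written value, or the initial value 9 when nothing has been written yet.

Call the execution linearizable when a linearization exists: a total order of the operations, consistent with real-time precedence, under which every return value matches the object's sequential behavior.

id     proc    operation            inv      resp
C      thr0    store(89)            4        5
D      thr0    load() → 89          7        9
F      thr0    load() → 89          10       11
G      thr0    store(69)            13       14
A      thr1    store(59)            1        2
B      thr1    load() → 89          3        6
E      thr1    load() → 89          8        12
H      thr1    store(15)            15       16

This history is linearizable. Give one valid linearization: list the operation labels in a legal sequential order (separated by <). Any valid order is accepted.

step 1: A store(59) — value 59
step 2: C store(89) — value 89
step 3: B load() → 89 — value 89
step 4: D load() → 89 — value 89
step 5: E load() → 89 — value 89
step 6: F load() → 89 — value 89
step 7: G store(69) — value 69
step 8: H store(15) — value 15

A < C < B < D < E < F < G < H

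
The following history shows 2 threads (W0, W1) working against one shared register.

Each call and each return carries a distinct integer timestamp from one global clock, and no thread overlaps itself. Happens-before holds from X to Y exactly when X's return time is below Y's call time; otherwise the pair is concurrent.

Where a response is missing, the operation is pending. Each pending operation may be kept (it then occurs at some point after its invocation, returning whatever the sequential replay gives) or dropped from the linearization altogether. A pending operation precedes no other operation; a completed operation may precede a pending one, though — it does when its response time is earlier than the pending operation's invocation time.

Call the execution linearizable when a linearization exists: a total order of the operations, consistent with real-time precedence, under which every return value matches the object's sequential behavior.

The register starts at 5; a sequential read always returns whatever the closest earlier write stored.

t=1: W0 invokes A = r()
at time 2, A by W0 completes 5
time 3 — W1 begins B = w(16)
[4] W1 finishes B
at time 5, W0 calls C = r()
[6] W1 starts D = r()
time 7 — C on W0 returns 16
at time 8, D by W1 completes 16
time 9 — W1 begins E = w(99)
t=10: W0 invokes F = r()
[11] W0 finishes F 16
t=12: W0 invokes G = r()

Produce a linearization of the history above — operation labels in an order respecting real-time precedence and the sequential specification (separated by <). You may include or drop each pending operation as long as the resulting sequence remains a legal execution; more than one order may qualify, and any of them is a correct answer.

A < B < C < D < F

1. A r() → 5, leaving value 5
2. B w(16), leaving value 16
3. C r() → 16, leaving value 16
4. D r() → 16, leaving value 16
5. F r() → 16, leaving value 16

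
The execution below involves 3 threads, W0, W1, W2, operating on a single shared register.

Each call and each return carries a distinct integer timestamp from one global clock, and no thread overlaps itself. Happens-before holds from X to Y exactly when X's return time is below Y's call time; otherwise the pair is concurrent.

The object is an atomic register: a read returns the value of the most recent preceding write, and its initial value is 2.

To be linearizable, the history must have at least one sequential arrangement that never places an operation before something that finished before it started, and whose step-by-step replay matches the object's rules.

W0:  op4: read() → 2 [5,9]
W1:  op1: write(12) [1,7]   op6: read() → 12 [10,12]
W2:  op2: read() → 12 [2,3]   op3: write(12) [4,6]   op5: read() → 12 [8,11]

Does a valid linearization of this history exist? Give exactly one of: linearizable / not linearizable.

cut after 8 events: linearizable; cut after 9 events (op4 responds, time 9): not linearizable
8 orders of the 4 completed register ops respect real time; none is legal
including or dropping the 1 pending operation (op5) in any combination fails
sample order op1, op2, op3, op4 (pending dropped) stalls at step 4 — op4 read() → 2 has no legal effect
sample order op1, op2, op4, op3 (pending dropped) stalls at step 3 — op4 read() → 2 has no legal effect

not linearizable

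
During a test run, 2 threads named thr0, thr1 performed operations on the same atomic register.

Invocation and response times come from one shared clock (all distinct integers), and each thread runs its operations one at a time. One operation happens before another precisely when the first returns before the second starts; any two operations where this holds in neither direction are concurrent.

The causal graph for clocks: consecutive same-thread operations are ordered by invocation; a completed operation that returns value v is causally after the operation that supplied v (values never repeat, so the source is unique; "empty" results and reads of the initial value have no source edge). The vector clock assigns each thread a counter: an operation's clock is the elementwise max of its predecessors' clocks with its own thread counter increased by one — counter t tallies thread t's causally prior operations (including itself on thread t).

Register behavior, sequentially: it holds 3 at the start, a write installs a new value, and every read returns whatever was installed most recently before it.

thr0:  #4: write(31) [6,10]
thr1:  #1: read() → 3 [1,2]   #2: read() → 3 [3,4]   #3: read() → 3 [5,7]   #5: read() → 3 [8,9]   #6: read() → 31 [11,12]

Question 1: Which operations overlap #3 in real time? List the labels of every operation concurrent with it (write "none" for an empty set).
Answer: #4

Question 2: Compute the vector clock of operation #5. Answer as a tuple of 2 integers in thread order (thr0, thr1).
Answer: (0, 4)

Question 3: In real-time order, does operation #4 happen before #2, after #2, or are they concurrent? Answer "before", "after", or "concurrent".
Answer: after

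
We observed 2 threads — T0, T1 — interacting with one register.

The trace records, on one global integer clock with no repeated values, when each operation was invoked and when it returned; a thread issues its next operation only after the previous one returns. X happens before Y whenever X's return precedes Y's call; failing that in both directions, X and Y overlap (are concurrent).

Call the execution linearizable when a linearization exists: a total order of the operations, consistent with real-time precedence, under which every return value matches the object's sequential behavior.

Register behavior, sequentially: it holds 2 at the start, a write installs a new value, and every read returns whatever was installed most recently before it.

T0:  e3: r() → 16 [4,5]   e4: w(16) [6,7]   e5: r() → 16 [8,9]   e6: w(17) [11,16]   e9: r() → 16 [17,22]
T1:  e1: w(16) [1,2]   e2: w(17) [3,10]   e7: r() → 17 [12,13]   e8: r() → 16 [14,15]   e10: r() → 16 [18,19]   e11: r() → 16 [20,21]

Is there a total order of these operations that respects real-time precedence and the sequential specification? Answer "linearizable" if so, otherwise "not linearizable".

cut after 14 events: linearizable; cut after 15 events (e8 responds, time 15): not linearizable
no legal order exists: 4 real-time-consistent candidates over 7 completed register operations, all rejected
include/drop combinations of the 1 pending operation (e6) were all tried; none helps
take e1, e2, e3, e4, e5, e7, e8 (pending dropped): step 3 already fails, because e3 r() → 16 cannot occur there
take e1, e3, e2, e4, e5, e7, e8 (pending dropped): step 6 already fails, because e7 r() → 17 cannot occur there

not linearizable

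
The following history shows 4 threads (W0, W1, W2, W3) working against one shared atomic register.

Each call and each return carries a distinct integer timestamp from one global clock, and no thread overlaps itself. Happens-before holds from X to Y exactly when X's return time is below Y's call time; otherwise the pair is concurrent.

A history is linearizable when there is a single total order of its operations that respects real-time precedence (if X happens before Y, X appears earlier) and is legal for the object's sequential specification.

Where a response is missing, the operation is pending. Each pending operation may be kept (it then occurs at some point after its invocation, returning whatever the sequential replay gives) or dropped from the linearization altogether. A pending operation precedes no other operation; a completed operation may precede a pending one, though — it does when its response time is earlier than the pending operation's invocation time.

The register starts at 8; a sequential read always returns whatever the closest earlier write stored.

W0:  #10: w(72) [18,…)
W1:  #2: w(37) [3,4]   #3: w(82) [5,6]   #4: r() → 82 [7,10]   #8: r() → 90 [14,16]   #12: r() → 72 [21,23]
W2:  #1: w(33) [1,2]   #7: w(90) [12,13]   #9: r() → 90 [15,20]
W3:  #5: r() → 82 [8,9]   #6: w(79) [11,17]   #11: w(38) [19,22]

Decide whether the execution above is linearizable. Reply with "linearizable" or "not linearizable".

witness order: #1, #2, #3, #4, #5, #6, #7, #8, #9, #10, #12, #11
step 1: #1 w(33) — value 33
step 2: #2 w(37) — value 37
step 3: #3 w(82) — value 82
step 4: #4 r() → 82 — value 82
step 5: #5 r() → 82 — value 82
step 6: #6 w(79) — value 79
step 7: #7 w(90) — value 90
step 8: #8 r() → 90 — value 90
step 9: #9 r() → 90 — value 90
step 10: #10 w(72) (pending, included) — value 72
step 11: #12 r() → 72 — value 72
step 12: #11 w(38) — value 38

linearizable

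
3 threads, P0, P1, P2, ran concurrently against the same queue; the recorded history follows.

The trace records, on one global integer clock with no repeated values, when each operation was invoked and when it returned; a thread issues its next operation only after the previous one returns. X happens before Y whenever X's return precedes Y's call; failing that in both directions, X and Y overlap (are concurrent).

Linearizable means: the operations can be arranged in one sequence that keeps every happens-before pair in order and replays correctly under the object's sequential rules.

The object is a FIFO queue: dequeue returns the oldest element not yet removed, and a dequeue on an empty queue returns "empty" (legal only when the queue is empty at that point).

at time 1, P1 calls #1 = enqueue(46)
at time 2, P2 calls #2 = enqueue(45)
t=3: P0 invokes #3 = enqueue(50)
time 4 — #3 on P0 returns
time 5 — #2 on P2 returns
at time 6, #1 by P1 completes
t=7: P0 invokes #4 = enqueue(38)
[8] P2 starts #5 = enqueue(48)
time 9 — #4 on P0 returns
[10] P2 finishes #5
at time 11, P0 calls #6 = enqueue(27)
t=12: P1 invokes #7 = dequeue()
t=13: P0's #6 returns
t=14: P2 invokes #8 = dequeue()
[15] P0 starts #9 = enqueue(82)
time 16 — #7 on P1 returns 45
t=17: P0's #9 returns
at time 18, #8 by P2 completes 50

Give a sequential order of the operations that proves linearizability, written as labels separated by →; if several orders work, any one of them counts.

#2 → #3 → #1 → #4 → #5 → #6 → #7 → #8 → #9

after step 1 (#2 enqueue(45)): queue <45>
after step 2 (#3 enqueue(50)): queue <45,50>
after step 3 (#1 enqueue(46)): queue <45,50,46>
after step 4 (#4 enqueue(38)): queue <45,50,46,38>
after step 5 (#5 enqueue(48)): queue <45,50,46,38,48>
after step 6 (#6 enqueue(27)): queue <45,50,46,38,48,27>
after step 7 (#7 dequeue() → 45): queue <50,46,38,48,27>
after step 8 (#8 dequeue() → 50): queue <46,38,48,27>
after step 9 (#9 enqueue(82)): queue <46,38,48,27,82>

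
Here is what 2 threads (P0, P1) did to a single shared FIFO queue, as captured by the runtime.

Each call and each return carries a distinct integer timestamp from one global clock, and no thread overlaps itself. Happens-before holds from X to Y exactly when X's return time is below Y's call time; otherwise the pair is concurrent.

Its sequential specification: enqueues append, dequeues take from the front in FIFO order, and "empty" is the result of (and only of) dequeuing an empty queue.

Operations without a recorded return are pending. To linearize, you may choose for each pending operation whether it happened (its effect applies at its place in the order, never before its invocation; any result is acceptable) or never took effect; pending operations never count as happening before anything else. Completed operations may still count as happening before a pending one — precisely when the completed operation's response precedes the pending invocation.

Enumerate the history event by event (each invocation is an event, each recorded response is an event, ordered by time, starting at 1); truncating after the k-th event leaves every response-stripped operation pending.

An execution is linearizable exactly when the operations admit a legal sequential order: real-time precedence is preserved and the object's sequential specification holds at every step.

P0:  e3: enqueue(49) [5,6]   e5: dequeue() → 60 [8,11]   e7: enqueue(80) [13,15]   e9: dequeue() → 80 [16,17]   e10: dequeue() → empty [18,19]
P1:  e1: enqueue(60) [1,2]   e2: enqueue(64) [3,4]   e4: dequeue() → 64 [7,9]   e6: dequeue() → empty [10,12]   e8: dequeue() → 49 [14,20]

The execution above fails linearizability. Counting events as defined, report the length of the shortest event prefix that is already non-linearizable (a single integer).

12

one valid order for events 1..11 is e1, e2, e3, e5, e4:
step 1: e1 enqueue(60) — queue <60>
step 2: e2 enqueue(64) — queue <60,64>
step 3: e3 enqueue(49) — queue <60,64,49>
step 4: e5 dequeue() → 60 — queue <64,49>
step 5: e4 dequeue() → 64 — queue <49>
once event 12 joins (e6's response, time 12), exhaustive search finds no witness
e.g. e1, e2, e3, e4, e5, e6: illegal at step 4, since e4 dequeue() → 64 cannot apply there
e.g. e1, e2, e3, e4, e6, e5: illegal at step 4, since e4 dequeue() → 64 cannot apply there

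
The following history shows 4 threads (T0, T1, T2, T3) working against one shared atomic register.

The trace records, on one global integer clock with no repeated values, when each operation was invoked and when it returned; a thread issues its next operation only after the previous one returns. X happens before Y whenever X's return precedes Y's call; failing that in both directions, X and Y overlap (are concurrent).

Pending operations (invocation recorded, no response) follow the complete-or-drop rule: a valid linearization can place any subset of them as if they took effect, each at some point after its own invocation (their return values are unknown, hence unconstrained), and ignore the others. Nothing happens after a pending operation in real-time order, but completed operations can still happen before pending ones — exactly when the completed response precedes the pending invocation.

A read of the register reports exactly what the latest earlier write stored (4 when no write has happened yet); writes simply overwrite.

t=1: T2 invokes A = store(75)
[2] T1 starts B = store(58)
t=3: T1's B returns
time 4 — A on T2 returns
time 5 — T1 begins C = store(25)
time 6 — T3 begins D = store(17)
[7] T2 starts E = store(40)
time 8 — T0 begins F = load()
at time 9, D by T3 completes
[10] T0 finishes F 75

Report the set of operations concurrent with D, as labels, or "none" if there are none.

C, E, F

D spans [6,9]: anything still running between times 6 and 9 counts as concurrent
A [1,4]: before
B [2,3]: before
C [5,…): concurrent
E [7,…): concurrent
F [8,10]: concurrent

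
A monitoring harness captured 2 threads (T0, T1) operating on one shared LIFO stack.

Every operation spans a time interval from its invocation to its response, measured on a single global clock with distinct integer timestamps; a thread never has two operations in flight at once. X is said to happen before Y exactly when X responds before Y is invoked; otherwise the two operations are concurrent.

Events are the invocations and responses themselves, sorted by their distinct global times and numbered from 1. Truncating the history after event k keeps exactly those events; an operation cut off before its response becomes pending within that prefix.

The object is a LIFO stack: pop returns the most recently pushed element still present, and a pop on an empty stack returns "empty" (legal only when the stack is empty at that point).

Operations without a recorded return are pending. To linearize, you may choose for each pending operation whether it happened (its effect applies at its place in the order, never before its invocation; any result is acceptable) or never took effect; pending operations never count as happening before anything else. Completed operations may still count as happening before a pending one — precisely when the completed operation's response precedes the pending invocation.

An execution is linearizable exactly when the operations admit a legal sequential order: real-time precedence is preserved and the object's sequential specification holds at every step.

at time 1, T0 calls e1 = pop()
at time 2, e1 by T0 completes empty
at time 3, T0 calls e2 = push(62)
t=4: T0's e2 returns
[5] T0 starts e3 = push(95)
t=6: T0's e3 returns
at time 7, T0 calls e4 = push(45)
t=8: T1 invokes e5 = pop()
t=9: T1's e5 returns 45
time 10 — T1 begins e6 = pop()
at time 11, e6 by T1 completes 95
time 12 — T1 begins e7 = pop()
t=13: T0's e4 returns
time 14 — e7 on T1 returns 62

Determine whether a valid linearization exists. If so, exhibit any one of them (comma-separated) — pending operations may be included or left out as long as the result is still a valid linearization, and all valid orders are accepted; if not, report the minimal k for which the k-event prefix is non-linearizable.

after step 1 (e1 pop() → empty): stack <>
after step 2 (e2 push(62)): stack <62>
after step 3 (e3 push(95)): stack <62,95>
after step 4 (e4 push(45)): stack <62,95,45>
after step 5 (e5 pop() → 45): stack <62,95>
after step 6 (e6 pop() → 95): stack <62>
after step 7 (e7 pop() → 62): stack <>

linearizable — witness: e1, e2, e3, e4, e5, e6, e7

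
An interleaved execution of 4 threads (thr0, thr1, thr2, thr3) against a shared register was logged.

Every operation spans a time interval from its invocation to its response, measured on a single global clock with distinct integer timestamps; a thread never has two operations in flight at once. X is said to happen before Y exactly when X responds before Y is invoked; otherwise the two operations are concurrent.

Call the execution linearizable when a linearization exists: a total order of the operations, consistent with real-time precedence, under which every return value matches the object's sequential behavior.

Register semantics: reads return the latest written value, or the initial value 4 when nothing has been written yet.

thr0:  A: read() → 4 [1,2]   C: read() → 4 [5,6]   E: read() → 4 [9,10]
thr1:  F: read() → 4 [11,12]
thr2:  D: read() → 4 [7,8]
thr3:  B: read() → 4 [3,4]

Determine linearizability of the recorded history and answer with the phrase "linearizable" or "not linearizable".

linearizable

one valid linearization: A, B, C, D, E, F
1. A read() → 4, leaving value 4
2. B read() → 4, leaving value 4
3. C read() → 4, leaving value 4
4. D read() → 4, leaving value 4
5. E read() → 4, leaving value 4
6. F read() → 4, leaving value 4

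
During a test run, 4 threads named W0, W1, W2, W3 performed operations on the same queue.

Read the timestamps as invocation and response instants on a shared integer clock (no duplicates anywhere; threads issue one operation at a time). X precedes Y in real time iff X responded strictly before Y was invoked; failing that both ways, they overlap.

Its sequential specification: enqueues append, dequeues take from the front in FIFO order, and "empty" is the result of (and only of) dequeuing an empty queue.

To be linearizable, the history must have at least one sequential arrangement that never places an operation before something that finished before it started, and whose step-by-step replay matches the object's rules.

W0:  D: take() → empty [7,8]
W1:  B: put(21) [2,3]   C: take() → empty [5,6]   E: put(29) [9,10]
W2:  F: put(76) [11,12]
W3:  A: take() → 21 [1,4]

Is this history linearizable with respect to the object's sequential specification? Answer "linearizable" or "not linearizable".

linearizable

witness order: B, A, C, D, E, F
after step 1 (B put(21)): queue <21>
after step 2 (A take() → 21): queue <>
after step 3 (C take() → empty): queue <>
after step 4 (D take() → empty): queue <>
after step 5 (E put(29)): queue <29>
after step 6 (F put(76)): queue <29,76>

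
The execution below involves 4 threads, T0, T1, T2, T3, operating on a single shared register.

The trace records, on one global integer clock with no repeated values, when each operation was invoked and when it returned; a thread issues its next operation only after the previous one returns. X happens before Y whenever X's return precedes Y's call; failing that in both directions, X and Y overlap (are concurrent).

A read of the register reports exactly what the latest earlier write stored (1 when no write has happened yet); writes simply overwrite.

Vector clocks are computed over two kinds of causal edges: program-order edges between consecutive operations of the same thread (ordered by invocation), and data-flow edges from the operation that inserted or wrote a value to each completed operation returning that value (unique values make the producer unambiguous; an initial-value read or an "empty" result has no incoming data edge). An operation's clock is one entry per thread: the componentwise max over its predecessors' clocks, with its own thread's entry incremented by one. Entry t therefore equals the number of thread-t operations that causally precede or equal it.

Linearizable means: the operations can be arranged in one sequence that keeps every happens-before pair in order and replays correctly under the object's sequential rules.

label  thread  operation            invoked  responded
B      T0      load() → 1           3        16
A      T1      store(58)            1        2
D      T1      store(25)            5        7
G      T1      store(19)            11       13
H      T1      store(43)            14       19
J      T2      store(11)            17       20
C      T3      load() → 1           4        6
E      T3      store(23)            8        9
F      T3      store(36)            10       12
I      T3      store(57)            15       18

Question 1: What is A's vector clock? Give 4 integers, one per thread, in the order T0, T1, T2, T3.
Answer: (0, 1, 0, 0)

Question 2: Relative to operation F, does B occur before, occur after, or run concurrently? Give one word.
Answer: concurrent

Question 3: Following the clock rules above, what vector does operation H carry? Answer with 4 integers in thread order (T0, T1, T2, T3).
Answer: (0, 4, 0, 0)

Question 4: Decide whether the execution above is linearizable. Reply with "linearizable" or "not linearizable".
cut after 5 events: linearizable; cut after 6 events (C responds, time 6): not linearizable
exactly one order of the 2 completed ops respects real time; the register replay fails
completion choices over the 2 pending operations (B, D) were checked; none helps
one such order, A, C (pending dropped), breaks at step 2 where C load() → 1 is illegal

not linearizable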